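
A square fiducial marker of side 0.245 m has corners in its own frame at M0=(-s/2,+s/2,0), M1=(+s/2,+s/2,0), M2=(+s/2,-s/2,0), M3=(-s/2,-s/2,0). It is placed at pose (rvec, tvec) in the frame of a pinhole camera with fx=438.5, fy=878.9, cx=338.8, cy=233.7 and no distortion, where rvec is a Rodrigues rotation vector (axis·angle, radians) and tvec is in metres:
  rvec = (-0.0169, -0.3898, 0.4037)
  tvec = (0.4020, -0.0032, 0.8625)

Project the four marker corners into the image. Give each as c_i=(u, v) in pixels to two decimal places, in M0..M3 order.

Intrinsics K: fx=438.5, fy=878.9, cx=338.8, cy=233.7
Marker side s = 0.245 m; corners in marker frame (Z=0):
  M0 = (-0.1225, +0.1225, 0)
  M1 = (+0.1225, +0.1225, 0)
  M2 = (+0.1225, -0.1225, 0)
  M3 = (-0.1225, -0.1225, 0)
rvec = (-0.0169, -0.3898, 0.4037), |rvec| = θ = 0.56143 rad = 32.168°
Rodrigues: sinθ=0.53240, 1−cosθ=0.15351; R = I + sinθ·[k]× + (1−cosθ)·[k]×²:
    [+0.84663 -0.37962 -0.37297]
    [+0.38603 +0.92049 -0.06061]
    [+0.36632 -0.09266 +0.92586]
t = (0.4020, -0.0032, 0.8625) m
M0: Pc = R·M0+t = (+0.25178, +0.06227, +0.80627); u = 438.5·(+0.25178)/0.80627 + 338.8 = 475.7353, v = 878.9·(+0.06227)/0.80627 + 233.7 = 301.5805
M1: Pc = R·M1+t = (+0.45921, +0.15685, +0.89602); u = 438.5·(+0.45921)/0.89602 + 338.8 = 563.5302, v = 878.9·(+0.15685)/0.89602 + 233.7 = 387.5518
M2: Pc = R·M2+t = (+0.55222, -0.06867, +0.91873); u = 438.5·(+0.55222)/0.91873 + 338.8 = 602.3679, v = 878.9·(-0.06867)/0.91873 + 233.7 = 168.0054
M3: Pc = R·M3+t = (+0.34479, -0.16325, +0.82898); u = 438.5·(+0.34479)/0.82898 + 338.8 = 521.1821, v = 878.9·(-0.16325)/0.82898 + 233.7 = 60.6195

c0=(475.74, 301.58) c1=(563.53, 387.55) c2=(602.37, 168.01) c3=(521.18, 60.62)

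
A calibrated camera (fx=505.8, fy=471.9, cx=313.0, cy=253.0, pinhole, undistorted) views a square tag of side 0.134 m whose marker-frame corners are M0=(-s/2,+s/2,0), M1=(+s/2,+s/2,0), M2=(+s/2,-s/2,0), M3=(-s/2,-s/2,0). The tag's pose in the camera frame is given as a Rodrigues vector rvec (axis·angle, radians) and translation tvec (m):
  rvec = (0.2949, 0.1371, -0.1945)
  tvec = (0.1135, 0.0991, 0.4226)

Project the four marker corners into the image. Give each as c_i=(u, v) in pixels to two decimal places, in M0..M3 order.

c0=(382.89, 434.04) c1=(539.58, 418.21) c2=(524.62, 282.81) c3=(354.82, 307.13)

Intrinsics K: fx=505.8, fy=471.9, cx=313.0, cy=253.0
Marker side s = 0.134 m; corners in marker frame (Z=0):
  M0 = (-0.0670, +0.0670, 0)
  M1 = (+0.0670, +0.0670, 0)
  M2 = (+0.0670, -0.0670, 0)
  M3 = (-0.0670, -0.0670, 0)
rvec = (0.2949, 0.1371, -0.1945), |rvec| = θ = 0.37894 rad = 21.711°
Rodrigues: sinθ=0.36993, 1−cosθ=0.07094; R = I + sinθ·[k]× + (1−cosθ)·[k]×²:
    [+0.97202 +0.20985 +0.10550]
    [-0.16990 +0.93834 -0.30107]
    [-0.16218 +0.27472 +0.94775]
t = (0.1135, 0.0991, 0.4226) m
M0: Pc = R·M0+t = (+0.06243, +0.17335, +0.45187); u = 505.8·(+0.06243)/0.45187 + 313.0 = 382.8857, v = 471.9·(+0.17335)/0.45187 + 253.0 = 434.0360
M1: Pc = R·M1+t = (+0.19269, +0.15059, +0.43014); u = 505.8·(+0.19269)/0.43014 + 313.0 = 539.5784, v = 471.9·(+0.15059)/0.43014 + 253.0 = 418.2051
M2: Pc = R·M2+t = (+0.16457, +0.02485, +0.39333); u = 505.8·(+0.16457)/0.39333 + 313.0 = 524.6230, v = 471.9·(+0.02485)/0.39333 + 253.0 = 282.8109
M3: Pc = R·M3+t = (+0.03431, +0.04761, +0.41506); u = 505.8·(+0.03431)/0.41506 + 313.0 = 354.8160, v = 471.9·(+0.04761)/0.41506 + 253.0 = 307.1350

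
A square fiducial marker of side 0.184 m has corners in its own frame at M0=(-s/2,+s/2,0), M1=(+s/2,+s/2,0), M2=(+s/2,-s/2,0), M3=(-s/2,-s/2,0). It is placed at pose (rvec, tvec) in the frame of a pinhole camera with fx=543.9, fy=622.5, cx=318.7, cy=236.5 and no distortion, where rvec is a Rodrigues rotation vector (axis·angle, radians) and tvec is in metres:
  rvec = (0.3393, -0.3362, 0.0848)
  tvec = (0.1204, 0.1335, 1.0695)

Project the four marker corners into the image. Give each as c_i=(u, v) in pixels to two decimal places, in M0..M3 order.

c0=(329.49, 363.44) c1=(412.30, 359.06) c2=(430.15, 265.17) c3=(343.73, 264.03)

Intrinsics K: fx=543.9, fy=622.5, cx=318.7, cy=236.5
Marker side s = 0.184 m; corners in marker frame (Z=0):
  M0 = (-0.0920, +0.0920, 0)
  M1 = (+0.0920, +0.0920, 0)
  M2 = (+0.0920, -0.0920, 0)
  M3 = (-0.0920, -0.0920, 0)
rvec = (0.3393, -0.3362, 0.0848), |rvec| = θ = 0.48512 rad = 27.796°
Rodrigues: sinθ=0.46632, 1−cosθ=0.11538; R = I + sinθ·[k]× + (1−cosθ)·[k]×²:
    [+0.94106 -0.13744 -0.30906]
    [+0.02559 +0.94003 -0.34012]
    [+0.33727 +0.31217 +0.88814]
t = (0.1204, 0.1335, 1.0695) m
M0: Pc = R·M0+t = (+0.02118, +0.21763, +1.06719); u = 543.9·(+0.02118)/1.06719 + 318.7 = 329.4936, v = 622.5·(+0.21763)/1.06719 + 236.5 = 363.4446
M1: Pc = R·M1+t = (+0.19433, +0.22234, +1.12925); u = 543.9·(+0.19433)/1.12925 + 318.7 = 412.3000, v = 622.5·(+0.22234)/1.12925 + 236.5 = 359.0635
M2: Pc = R·M2+t = (+0.21962, +0.04937, +1.07181); u = 543.9·(+0.21962)/1.07181 + 318.7 = 430.1492, v = 622.5·(+0.04937)/1.07181 + 236.5 = 265.1743
M3: Pc = R·M3+t = (+0.04647, +0.04466, +1.00975); u = 543.9·(+0.04647)/1.00975 + 318.7 = 343.7293, v = 622.5·(+0.04466)/1.00975 + 236.5 = 264.0343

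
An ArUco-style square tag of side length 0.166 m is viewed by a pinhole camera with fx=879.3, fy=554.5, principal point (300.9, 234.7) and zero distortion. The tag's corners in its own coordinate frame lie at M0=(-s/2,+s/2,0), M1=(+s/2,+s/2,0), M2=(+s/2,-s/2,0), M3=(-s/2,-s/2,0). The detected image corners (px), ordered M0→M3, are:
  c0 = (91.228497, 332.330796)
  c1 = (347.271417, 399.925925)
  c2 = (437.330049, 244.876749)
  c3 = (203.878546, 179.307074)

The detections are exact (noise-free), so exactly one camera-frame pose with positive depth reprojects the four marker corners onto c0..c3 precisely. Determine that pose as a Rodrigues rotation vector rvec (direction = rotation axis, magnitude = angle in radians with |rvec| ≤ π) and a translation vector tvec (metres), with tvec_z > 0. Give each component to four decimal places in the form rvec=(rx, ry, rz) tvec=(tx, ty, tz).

rvec=(-0.2577, -0.1308, 0.4023) tvec=(-0.0171, 0.0509, 0.5467)

Intrinsics K: fx=879.3, fy=554.5, cx=300.9, cy=234.7
Marker side s = 0.166 m; corners in marker frame (Z=0):
  M0 = (-0.0830, +0.0830, 0)
  M1 = (+0.0830, +0.0830, 0)
  M2 = (+0.0830, -0.0830, 0)
  M3 = (-0.0830, -0.0830, 0)
Detected image corners:
  c0 = (91.228497, 332.330796) px
  c1 = (347.271417, 399.925925) px
  c2 = (437.330049, 244.876749) px
  c3 = (203.878546, 179.307074) px
Planar DLT: solve 8×8 A·h = b for H (H[2,2]=1):
  H  [+1508.45293 -744.61260 +273.41617]
  H  [+440.36077 +783.60237 +286.29503]
  H  [+0.13668 -0.49945 +1.00000]
B = K⁻¹H; ‖b₁‖=1.829081, ‖b₂‖=1.829081; λ = 2/(‖b₁‖+‖b₂‖) = 0.546723, sign → tz>0 ⇒ λ=+0.546723
r₁ = λ·B[:,0] = (+0.91234,+0.40256,+0.07472); r₂ = λ·B[:,1] = (-0.36953,+0.88819,-0.27306)
r₃ = r₁×r₂ = (-0.17629,+0.22151,+0.95909); SVD([r₁ r₂ r₃]) → R = UVᵀ:
  R  [+0.91234 -0.36953 -0.17629]
  R  [+0.40256 +0.88819 +0.22151]
  R  [+0.07472 -0.27306 +0.95909]
t = (-0.01709, +0.05087, +0.54672) m
tr R = 2.759619; θ = arccos((tr R − 1)/2) = 0.495335 rad = 28.381°
axis k = ((R−Rᵀ)₃₂, (R−Rᵀ)₁₃, (R−Rᵀ)₂₁) / (2 sinθ) = (-0.520249, -0.264048, +0.812170)
rvec = θ·k = (-0.257697, -0.130792, +0.402296)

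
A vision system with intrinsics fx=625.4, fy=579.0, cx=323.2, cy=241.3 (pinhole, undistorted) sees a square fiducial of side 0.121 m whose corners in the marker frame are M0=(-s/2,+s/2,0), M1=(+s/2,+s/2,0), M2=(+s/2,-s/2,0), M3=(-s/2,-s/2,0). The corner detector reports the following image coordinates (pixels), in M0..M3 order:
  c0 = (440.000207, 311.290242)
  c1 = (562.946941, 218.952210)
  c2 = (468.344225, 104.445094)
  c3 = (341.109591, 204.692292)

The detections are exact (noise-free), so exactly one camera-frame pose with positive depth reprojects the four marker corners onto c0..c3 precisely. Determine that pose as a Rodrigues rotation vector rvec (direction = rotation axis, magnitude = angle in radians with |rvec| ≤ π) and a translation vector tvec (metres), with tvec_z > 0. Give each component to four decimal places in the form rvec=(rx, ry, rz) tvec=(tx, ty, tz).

rvec=(0.2367, 0.0188, -0.7093) tvec=(0.0984, -0.0240, 0.4721)

Intrinsics K: fx=625.4, fy=579.0, cx=323.2, cy=241.3
Marker side s = 0.121 m; corners in marker frame (Z=0):
  M0 = (-0.0605, +0.0605, 0)
  M1 = (+0.0605, +0.0605, 0)
  M2 = (+0.0605, -0.0605, 0)
  M3 = (-0.0605, -0.0605, 0)
Detected image corners:
  c0 = (440.000207, 311.290242) px
  c1 = (562.946941, 218.952210) px
  c2 = (468.344225, 104.445094) px
  c3 = (341.109591, 204.692292) px
Planar DLT: solve 8×8 A·h = b for H (H[2,2]=1):
  H  [+940.06622 +1000.27320 +453.61633]
  H  [-838.12656 +1006.10504 +211.92433]
  H  [-0.20584 +0.44249 +1.00000]
B = K⁻¹H; ‖b₁‖=2.118327, ‖b₂‖=2.118327; λ = 2/(‖b₁‖+‖b₂‖) = 0.472071, sign → tz>0 ⇒ λ=+0.472071
r₁ = λ·B[:,0] = (+0.75981,-0.64285,-0.09717); r₂ = λ·B[:,1] = (+0.64709,+0.73324,+0.20889)
r₃ = r₁×r₂ = (-0.06303,-0.22159,+0.97310); SVD([r₁ r₂ r₃]) → R = UVᵀ:
  R  [+0.75981 +0.64709 -0.06303]
  R  [-0.64285 +0.73324 -0.22159]
  R  [-0.09717 +0.20889 +0.97310]
t = (+0.09844, -0.02395, +0.47207) m
tr R = 2.466151; θ = arccos((tr R − 1)/2) = 0.747963 rad = 42.855°
axis k = ((R−Rᵀ)₃₂, (R−Rᵀ)₁₃, (R−Rᵀ)₂₁) / (2 sinθ) = (+0.316461, +0.025097, -0.948273)
rvec = θ·k = (+0.236701, +0.018772, -0.709274)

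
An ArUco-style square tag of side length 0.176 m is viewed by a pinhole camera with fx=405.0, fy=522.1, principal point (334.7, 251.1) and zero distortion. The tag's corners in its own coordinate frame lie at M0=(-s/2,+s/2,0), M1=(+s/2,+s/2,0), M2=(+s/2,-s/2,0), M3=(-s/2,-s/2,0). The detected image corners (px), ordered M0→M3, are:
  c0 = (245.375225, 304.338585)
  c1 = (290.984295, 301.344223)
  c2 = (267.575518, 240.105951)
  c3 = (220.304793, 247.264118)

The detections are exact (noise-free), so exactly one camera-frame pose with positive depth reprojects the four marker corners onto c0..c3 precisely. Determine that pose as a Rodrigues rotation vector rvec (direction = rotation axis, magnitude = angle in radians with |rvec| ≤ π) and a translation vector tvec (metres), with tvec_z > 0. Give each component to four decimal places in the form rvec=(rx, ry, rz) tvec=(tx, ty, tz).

rvec=(0.5862, 0.4271, -0.2266) tvec=(-0.2399, 0.0548, 1.2305)

Intrinsics K: fx=405.0, fy=522.1, cx=334.7, cy=251.1
Marker side s = 0.176 m; corners in marker frame (Z=0):
  M0 = (-0.0880, +0.0880, 0)
  M1 = (+0.0880, +0.0880, 0)
  M2 = (+0.0880, -0.0880, 0)
  M3 = (-0.0880, -0.0880, 0)
Detected image corners:
  c0 = (245.375225, 304.338585) px
  c1 = (290.984295, 301.344223) px
  c2 = (267.575518, 240.105951) px
  c3 = (220.304793, 247.264118) px
Planar DLT: solve 8×8 A·h = b for H (H[2,2]=1):
  H  [+169.96057 +238.86153 +255.73255]
  H  [-128.46832 +443.50368 +274.37150]
  H  [-0.36608 +0.39438 +1.00000]
B = K⁻¹H; ‖b₁‖=0.812697, ‖b₂‖=0.812697; λ = 2/(‖b₁‖+‖b₂‖) = 1.230471, sign → tz>0 ⇒ λ=+1.230471
r₁ = λ·B[:,0] = (+0.88864,-0.08613,-0.45045); r₂ = λ·B[:,1] = (+0.32467,+0.81185,+0.48527)
r₃ = r₁×r₂ = (+0.32390,-0.57748,+0.74940); SVD([r₁ r₂ r₃]) → R = UVᵀ:
  R  [+0.88864 +0.32467 +0.32390]
  R  [-0.08613 +0.81185 -0.57748]
  R  [-0.45045 +0.48527 +0.74940]
t = (-0.23992, +0.05485, +1.23047) m
tr R = 2.449890; θ = arccos((tr R − 1)/2) = 0.759842 rad = 43.536°
axis k = ((R−Rᵀ)₃₂, (R−Rᵀ)₁₃, (R−Rᵀ)₂₁) / (2 sinθ) = (+0.771442, +0.562099, -0.298198)
rvec = θ·k = (+0.586174, +0.427106, -0.226583)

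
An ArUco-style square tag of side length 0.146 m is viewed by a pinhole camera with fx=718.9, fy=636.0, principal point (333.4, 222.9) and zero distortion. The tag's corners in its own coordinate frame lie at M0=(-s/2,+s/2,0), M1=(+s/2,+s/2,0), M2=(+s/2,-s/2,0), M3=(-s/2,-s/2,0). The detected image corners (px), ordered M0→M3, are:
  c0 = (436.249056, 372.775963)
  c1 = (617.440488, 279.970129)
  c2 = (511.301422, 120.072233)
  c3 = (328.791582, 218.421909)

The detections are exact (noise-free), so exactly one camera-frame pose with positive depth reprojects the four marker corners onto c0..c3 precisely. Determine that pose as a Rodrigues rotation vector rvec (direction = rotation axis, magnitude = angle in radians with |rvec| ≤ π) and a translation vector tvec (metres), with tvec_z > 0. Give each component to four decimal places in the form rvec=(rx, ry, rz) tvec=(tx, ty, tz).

Intrinsics K: fx=718.9, fy=636.0, cx=333.4, cy=222.9
Marker side s = 0.146 m; corners in marker frame (Z=0):
  M0 = (-0.0730, +0.0730, 0)
  M1 = (+0.0730, +0.0730, 0)
  M2 = (+0.0730, -0.0730, 0)
  M3 = (-0.0730, -0.0730, 0)
Detected image corners:
  c0 = (436.249056, 372.775963) px
  c1 = (617.440488, 279.970129) px
  c2 = (511.301422, 120.072233) px
  c3 = (328.791582, 218.421909) px
Planar DLT: solve 8×8 A·h = b for H (H[2,2]=1):
  H  [+1171.74319 +798.37604 +472.96176]
  H  [-693.05520 +1110.96925 +249.16312]
  H  [-0.15580 +0.14116 +1.00000]
B = K⁻¹H; ‖b₁‖=1.998271, ‖b₂‖=1.998271; λ = 2/(‖b₁‖+‖b₂‖) = 0.500433, sign → tz>0 ⇒ λ=+0.500433
r₁ = λ·B[:,0] = (+0.85182,-0.51800,-0.07797); r₂ = λ·B[:,1] = (+0.52300,+0.84940,+0.07064)
r₃ = r₁×r₂ = (+0.02963,-0.10095,+0.99445); SVD([r₁ r₂ r₃]) → R = UVᵀ:
  R  [+0.85182 +0.52300 +0.02963]
  R  [-0.51800 +0.84940 -0.10095]
  R  [-0.07797 +0.07064 +0.99445]
t = (+0.09715, +0.02066, +0.50043) m
tr R = 2.695672; θ = arccos((tr R − 1)/2) = 0.558906 rad = 32.023°
axis k = ((R−Rᵀ)₃₂, (R−Rᵀ)₁₃, (R−Rᵀ)₂₁) / (2 sinθ) = (+0.161796, +0.101461, -0.981594)
rvec = θ·k = (+0.090429, +0.056707, -0.548619)

rvec=(0.0904, 0.0567, -0.5486) tvec=(0.0972, 0.0207, 0.5004)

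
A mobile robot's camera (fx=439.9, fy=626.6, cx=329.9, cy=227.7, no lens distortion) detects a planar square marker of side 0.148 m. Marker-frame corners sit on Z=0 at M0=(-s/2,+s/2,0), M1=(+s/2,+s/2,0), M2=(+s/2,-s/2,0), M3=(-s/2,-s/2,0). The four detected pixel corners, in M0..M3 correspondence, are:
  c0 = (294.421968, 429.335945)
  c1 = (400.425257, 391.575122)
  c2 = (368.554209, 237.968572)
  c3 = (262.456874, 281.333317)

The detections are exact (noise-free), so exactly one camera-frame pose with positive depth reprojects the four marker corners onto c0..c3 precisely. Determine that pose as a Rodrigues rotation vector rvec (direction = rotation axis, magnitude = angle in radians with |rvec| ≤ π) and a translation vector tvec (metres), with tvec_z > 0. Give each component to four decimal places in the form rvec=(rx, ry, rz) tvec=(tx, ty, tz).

Intrinsics K: fx=439.9, fy=626.6, cx=329.9, cy=227.7
Marker side s = 0.148 m; corners in marker frame (Z=0):
  M0 = (-0.0740, +0.0740, 0)
  M1 = (+0.0740, +0.0740, 0)
  M2 = (+0.0740, -0.0740, 0)
  M3 = (-0.0740, -0.0740, 0)
Detected image corners:
  c0 = (294.421968, 429.335945) px
  c1 = (400.425257, 391.575122) px
  c2 = (368.554209, 237.968572) px
  c3 = (262.456874, 281.333317) px
Planar DLT: solve 8×8 A·h = b for H (H[2,2]=1):
  H  [+640.05657 +240.67781 +330.64811]
  H  [-351.29319 +1043.90711 +335.82062]
  H  [-0.23079 +0.07545 +1.00000]
B = K⁻¹H; ‖b₁‖=1.712081, ‖b₂‖=1.712081; λ = 2/(‖b₁‖+‖b₂‖) = 0.584084, sign → tz>0 ⇒ λ=+0.584084
r₁ = λ·B[:,0] = (+0.95094,-0.27847,-0.13480); r₂ = λ·B[:,1] = (+0.28651,+0.95706,+0.04407)
r₃ = r₁×r₂ = (+0.11674,-0.08053,+0.98989); SVD([r₁ r₂ r₃]) → R = UVᵀ:
  R  [+0.95094 +0.28651 +0.11674]
  R  [-0.27847 +0.95706 -0.08053]
  R  [-0.13480 +0.04407 +0.98989]
t = (+0.00099, +0.10078, +0.58408) m
tr R = 2.897892; θ = arccos((tr R − 1)/2) = 0.320919 rad = 18.387°
axis k = ((R−Rᵀ)₃₂, (R−Rᵀ)₁₃, (R−Rᵀ)₂₁) / (2 sinθ) = (+0.197504, +0.398712, -0.895557)
rvec = θ·k = (+0.063383, +0.127954, -0.287401)

rvec=(0.0634, 0.1280, -0.2874) tvec=(0.0010, 0.1008, 0.5841)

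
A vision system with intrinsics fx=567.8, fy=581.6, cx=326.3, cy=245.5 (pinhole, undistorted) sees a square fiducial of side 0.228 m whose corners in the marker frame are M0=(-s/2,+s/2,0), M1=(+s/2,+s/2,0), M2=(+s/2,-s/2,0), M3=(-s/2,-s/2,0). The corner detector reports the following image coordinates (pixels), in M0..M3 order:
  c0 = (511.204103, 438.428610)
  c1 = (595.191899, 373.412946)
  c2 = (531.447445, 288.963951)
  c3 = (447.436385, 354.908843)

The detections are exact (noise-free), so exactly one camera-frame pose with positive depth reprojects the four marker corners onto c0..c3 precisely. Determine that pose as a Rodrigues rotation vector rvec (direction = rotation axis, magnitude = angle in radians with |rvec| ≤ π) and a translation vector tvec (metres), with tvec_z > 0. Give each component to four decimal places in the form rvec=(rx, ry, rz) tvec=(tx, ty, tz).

rvec=(0.0406, 0.0257, -0.6646) tvec=(0.4231, 0.2514, 1.2323)

Intrinsics K: fx=567.8, fy=581.6, cx=326.3, cy=245.5
Marker side s = 0.228 m; corners in marker frame (Z=0):
  M0 = (-0.1140, +0.1140, 0)
  M1 = (+0.1140, +0.1140, 0)
  M2 = (+0.1140, -0.1140, 0)
  M3 = (-0.1140, -0.1140, 0)
Detected image corners:
  c0 = (511.204103, 438.428610) px
  c1 = (595.191899, 373.412946) px
  c2 = (531.447445, 288.963951) px
  c3 = (447.436385, 354.908843) px
Planar DLT: solve 8×8 A·h = b for H (H[2,2]=1):
  H  [+352.83538 +292.09299 +521.26370]
  H  [-298.06701 +377.04442 +364.15458]
  H  [-0.02989 +0.02390 +1.00000]
B = K⁻¹H; ‖b₁‖=0.811519, ‖b₂‖=0.811519; λ = 2/(‖b₁‖+‖b₂‖) = 1.232258, sign → tz>0 ⇒ λ=+1.232258
r₁ = λ·B[:,0] = (+0.78690,-0.61598,-0.03683); r₂ = λ·B[:,1] = (+0.61698,+0.78643,+0.02945)
r₃ = r₁×r₂ = (+0.01082,-0.04590,+0.99889); SVD([r₁ r₂ r₃]) → R = UVᵀ:
  R  [+0.78690 +0.61698 +0.01082]
  R  [-0.61598 +0.78643 -0.04590]
  R  [-0.03683 +0.02945 +0.99889]
t = (+0.42312, +0.25140, +1.23226) m
tr R = 2.572214; θ = arccos((tr R − 1)/2) = 0.666311 rad = 38.177°
axis k = ((R−Rᵀ)₃₂, (R−Rᵀ)₁₃, (R−Rᵀ)₂₁) / (2 sinθ) = (+0.060960, +0.038553, -0.997395)
rvec = θ·k = (+0.040618, +0.025688, -0.664575)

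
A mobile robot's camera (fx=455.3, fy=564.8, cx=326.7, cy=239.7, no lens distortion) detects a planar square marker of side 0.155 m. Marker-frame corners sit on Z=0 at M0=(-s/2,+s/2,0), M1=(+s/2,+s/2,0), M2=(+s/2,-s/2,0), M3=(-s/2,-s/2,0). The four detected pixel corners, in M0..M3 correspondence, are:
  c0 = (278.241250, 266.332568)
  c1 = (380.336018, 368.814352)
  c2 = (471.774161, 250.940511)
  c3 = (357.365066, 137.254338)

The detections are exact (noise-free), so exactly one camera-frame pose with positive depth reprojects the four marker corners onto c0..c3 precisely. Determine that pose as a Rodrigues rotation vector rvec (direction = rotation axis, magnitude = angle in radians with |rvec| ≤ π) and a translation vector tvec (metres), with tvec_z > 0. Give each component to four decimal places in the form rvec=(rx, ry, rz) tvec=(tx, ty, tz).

rvec=(0.3490, 0.1416, 0.6675) tvec=(0.0479, 0.0175, 0.5101)

Intrinsics K: fx=455.3, fy=564.8, cx=326.7, cy=239.7
Marker side s = 0.155 m; corners in marker frame (Z=0):
  M0 = (-0.0775, +0.0775, 0)
  M1 = (+0.0775, +0.0775, 0)
  M2 = (+0.0775, -0.0775, 0)
  M3 = (-0.0775, -0.0775, 0)
Detected image corners:
  c0 = (278.241250, 266.332568) px
  c1 = (380.336018, 368.814352) px
  c2 = (471.774161, 250.940511) px
  c3 = (357.365066, 137.254338) px
Planar DLT: solve 8×8 A·h = b for H (H[2,2]=1):
  H  [+683.67552 -287.01729 +369.45013]
  H  [+686.70447 +977.67560 +259.07854]
  H  [-0.03373 +0.70734 +1.00000]
B = K⁻¹H; ‖b₁‖=1.960224, ‖b₂‖=1.960224; λ = 2/(‖b₁‖+‖b₂‖) = 0.510146, sign → tz>0 ⇒ λ=+0.510146
r₁ = λ·B[:,0] = (+0.77838,+0.62756,-0.01721); r₂ = λ·B[:,1] = (-0.58052,+0.72993,+0.36084)
r₃ = r₁×r₂ = (+0.23901,-0.27088,+0.93247); SVD([r₁ r₂ r₃]) → R = UVᵀ:
  R  [+0.77838 -0.58052 +0.23901]
  R  [+0.62756 +0.72993 -0.27088]
  R  [-0.01721 +0.36084 +0.93247]
t = (+0.04790, +0.01750, +0.51015) m
tr R = 2.440774; θ = arccos((tr R − 1)/2) = 0.766436 rad = 43.914°
axis k = ((R−Rᵀ)₃₂, (R−Rᵀ)₁₃, (R−Rᵀ)₂₁) / (2 sinθ) = (+0.455416, +0.184711, +0.870906)
rvec = θ·k = (+0.349048, +0.141569, +0.667494)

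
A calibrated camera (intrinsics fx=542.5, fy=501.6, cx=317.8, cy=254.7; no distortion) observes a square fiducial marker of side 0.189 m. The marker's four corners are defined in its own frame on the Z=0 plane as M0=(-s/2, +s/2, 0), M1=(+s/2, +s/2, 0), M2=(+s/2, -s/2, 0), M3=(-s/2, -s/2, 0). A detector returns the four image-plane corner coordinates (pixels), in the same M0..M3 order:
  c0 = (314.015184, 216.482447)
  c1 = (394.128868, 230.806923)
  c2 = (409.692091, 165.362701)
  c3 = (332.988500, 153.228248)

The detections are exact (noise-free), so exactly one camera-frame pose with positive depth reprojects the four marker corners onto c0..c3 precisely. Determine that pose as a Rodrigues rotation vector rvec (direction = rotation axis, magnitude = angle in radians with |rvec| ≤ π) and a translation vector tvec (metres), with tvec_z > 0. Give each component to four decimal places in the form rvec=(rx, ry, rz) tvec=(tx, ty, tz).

rvec=(-0.3566, 0.1268, 0.2287) tvec=(0.1055, -0.1638, 1.2820)

Intrinsics K: fx=542.5, fy=501.6, cx=317.8, cy=254.7
Marker side s = 0.189 m; corners in marker frame (Z=0):
  M0 = (-0.0945, +0.0945, 0)
  M1 = (+0.0945, +0.0945, 0)
  M2 = (+0.0945, -0.0945, 0)
  M3 = (-0.0945, -0.0945, 0)
Detected image corners:
  c0 = (314.015184, 216.482447) px
  c1 = (394.128868, 230.806923) px
  c2 = (409.692091, 165.362701) px
  c3 = (332.988500, 153.228248) px
Planar DLT: solve 8×8 A·h = b for H (H[2,2]=1):
  H  [+368.57260 -185.08379 +362.44619]
  H  [+45.53694 +290.98692 +190.60598]
  H  [-0.12701 -0.25808 +1.00000]
B = K⁻¹H; ‖b₁‖=0.780037, ‖b₂‖=0.780037; λ = 2/(‖b₁‖+‖b₂‖) = 1.281990, sign → tz>0 ⇒ λ=+1.281990
r₁ = λ·B[:,0] = (+0.96636,+0.19906,-0.16283); r₂ = λ·B[:,1] = (-0.24355,+0.91171,-0.33086)
r₃ = r₁×r₂ = (+0.08259,+0.35939,+0.92953); SVD([r₁ r₂ r₃]) → R = UVᵀ:
  R  [+0.96636 -0.24355 +0.08259]
  R  [+0.19906 +0.91171 +0.35939]
  R  [-0.16283 -0.33086 +0.92953]
t = (+0.10550, -0.16381, +1.28199) m
tr R = 2.807598; θ = arccos((tr R − 1)/2) = 0.442231 rad = 25.338°
axis k = ((R−Rᵀ)₃₂, (R−Rᵀ)₁₃, (R−Rᵀ)₂₁) / (2 sinθ) = (-0.806452, +0.286730, +0.517127)
rvec = θ·k = (-0.356638, +0.126801, +0.228690)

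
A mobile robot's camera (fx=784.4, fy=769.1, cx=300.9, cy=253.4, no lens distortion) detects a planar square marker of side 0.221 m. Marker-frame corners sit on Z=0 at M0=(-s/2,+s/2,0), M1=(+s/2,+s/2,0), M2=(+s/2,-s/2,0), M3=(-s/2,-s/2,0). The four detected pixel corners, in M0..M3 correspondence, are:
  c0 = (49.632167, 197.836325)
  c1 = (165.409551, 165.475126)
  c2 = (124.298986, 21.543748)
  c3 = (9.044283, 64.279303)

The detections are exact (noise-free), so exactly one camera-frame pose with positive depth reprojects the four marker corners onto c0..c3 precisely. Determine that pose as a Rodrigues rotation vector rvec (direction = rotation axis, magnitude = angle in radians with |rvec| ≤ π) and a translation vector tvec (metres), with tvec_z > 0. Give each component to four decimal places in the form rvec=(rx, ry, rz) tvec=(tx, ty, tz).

rvec=(0.1573, 0.3731, -0.2334) tvec=(-0.3308, -0.2187, 1.2035)

Intrinsics K: fx=784.4, fy=769.1, cx=300.9, cy=253.4
Marker side s = 0.221 m; corners in marker frame (Z=0):
  M0 = (-0.1105, +0.1105, 0)
  M1 = (+0.1105, +0.1105, 0)
  M2 = (+0.1105, -0.1105, 0)
  M3 = (-0.1105, -0.1105, 0)
Detected image corners:
  c0 = (49.632167, 197.836325) px
  c1 = (165.409551, 165.475126) px
  c2 = (124.298986, 21.543748) px
  c3 = (9.044283, 64.279303) px
Planar DLT: solve 8×8 A·h = b for H (H[2,2]=1):
  H  [+495.37405 +192.68014 +85.29747]
  H  [-204.90718 +637.15055 +113.62852]
  H  [-0.31385 +0.09051 +1.00000]
B = K⁻¹H; ‖b₁‖=0.830943, ‖b₂‖=0.830943; λ = 2/(‖b₁‖+‖b₂‖) = 1.203452, sign → tz>0 ⇒ λ=+1.203452
r₁ = λ·B[:,0] = (+0.90491,-0.19619,-0.37770); r₂ = λ·B[:,1] = (+0.25383,+0.96110,+0.10892)
r₃ = r₁×r₂ = (+0.34163,-0.19444,+0.91950); SVD([r₁ r₂ r₃]) → R = UVᵀ:
  R  [+0.90491 +0.25383 +0.34163]
  R  [-0.19619 +0.96110 -0.19444]
  R  [-0.37770 +0.10892 +0.91950]
t = (-0.33078, -0.21871, +1.20345) m
tr R = 2.785501; θ = arccos((tr R − 1)/2) = 0.467383 rad = 26.779°
axis k = ((R−Rᵀ)₃₂, (R−Rᵀ)₁₃, (R−Rᵀ)₂₁) / (2 sinθ) = (+0.336656, +0.798281, -0.499409)
rvec = θ·k = (+0.157347, +0.373103, -0.233415)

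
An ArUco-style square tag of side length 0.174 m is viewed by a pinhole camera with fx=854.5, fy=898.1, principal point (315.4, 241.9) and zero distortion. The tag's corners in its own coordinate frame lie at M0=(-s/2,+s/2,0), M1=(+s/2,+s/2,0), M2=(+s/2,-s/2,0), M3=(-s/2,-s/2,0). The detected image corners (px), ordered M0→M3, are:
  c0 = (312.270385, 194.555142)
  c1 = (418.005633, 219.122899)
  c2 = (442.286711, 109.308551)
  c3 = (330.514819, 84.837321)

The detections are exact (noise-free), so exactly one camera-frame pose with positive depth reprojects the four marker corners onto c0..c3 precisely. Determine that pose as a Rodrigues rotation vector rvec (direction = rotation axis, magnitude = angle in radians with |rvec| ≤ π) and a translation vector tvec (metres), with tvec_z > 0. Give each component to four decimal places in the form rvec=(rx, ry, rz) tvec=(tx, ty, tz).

rvec=(0.4089, 0.1429, 0.1984) tvec=(0.0935, -0.1319, 1.3375)

Intrinsics K: fx=854.5, fy=898.1, cx=315.4, cy=241.9
Marker side s = 0.174 m; corners in marker frame (Z=0):
  M0 = (-0.0870, +0.0870, 0)
  M1 = (+0.0870, +0.0870, 0)
  M2 = (+0.0870, -0.0870, 0)
  M3 = (-0.0870, -0.0870, 0)
Detected image corners:
  c0 = (312.270385, 194.555142) px
  c1 = (418.005633, 219.122899) px
  c2 = (442.286711, 109.308551) px
  c3 = (330.514819, 84.837321) px
Planar DLT: solve 8×8 A·h = b for H (H[2,2]=1):
  H  [+597.08419 -7.58763 +375.14163]
  H  [+129.81288 +677.14074 +153.33294]
  H  [-0.07312 +0.30471 +1.00000]
B = K⁻¹H; ‖b₁‖=0.747677, ‖b₂‖=0.747677; λ = 2/(‖b₁‖+‖b₂‖) = 1.337475, sign → tz>0 ⇒ λ=+1.337475
r₁ = λ·B[:,0] = (+0.97066,+0.21966,-0.09780); r₂ = λ·B[:,1] = (-0.16230,+0.89865,+0.40755)
r₃ = r₁×r₂ = (+0.17741,-0.37972,+0.90793); SVD([r₁ r₂ r₃]) → R = UVᵀ:
  R  [+0.97066 -0.16230 +0.17741]
  R  [+0.21966 +0.89865 -0.37972]
  R  [-0.09780 +0.40755 +0.90793]
t = (+0.09351, -0.13190, +1.33748) m
tr R = 2.777240; θ = arccos((tr R − 1)/2) = 0.476469 rad = 27.300°
axis k = ((R−Rᵀ)₃₂, (R−Rᵀ)₁₃, (R−Rᵀ)₂₁) / (2 sinθ) = (+0.858250, +0.300019, +0.416408)
rvec = θ·k = (+0.408929, +0.142950, +0.198405)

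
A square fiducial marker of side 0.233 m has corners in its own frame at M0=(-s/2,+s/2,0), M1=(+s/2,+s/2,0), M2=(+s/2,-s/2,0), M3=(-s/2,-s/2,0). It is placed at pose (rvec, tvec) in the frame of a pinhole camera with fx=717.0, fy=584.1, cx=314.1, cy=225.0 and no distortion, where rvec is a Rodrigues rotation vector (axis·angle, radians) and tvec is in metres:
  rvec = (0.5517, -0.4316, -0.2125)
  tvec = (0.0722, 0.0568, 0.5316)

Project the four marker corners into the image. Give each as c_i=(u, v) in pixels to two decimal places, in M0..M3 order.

c0=(285.64, 424.28) c1=(523.24, 333.55) c2=(549.43, 137.36) c3=(245.90, 219.05)

Intrinsics K: fx=717.0, fy=584.1, cx=314.1, cy=225.0
Marker side s = 0.233 m; corners in marker frame (Z=0):
  M0 = (-0.1165, +0.1165, 0)
  M1 = (+0.1165, +0.1165, 0)
  M2 = (+0.1165, -0.1165, 0)
  M3 = (-0.1165, -0.1165, 0)
rvec = (0.5517, -0.4316, -0.2125), |rvec| = θ = 0.73199 rad = 41.940°
Rodrigues: sinθ=0.66835, 1−cosθ=0.25615; R = I + sinθ·[k]× + (1−cosθ)·[k]×²:
    [+0.88936 +0.08019 -0.45012]
    [-0.30786 +0.83290 -0.45989]
    [+0.33803 +0.54758 +0.76543]
t = (0.0722, 0.0568, 0.5316) m
M0: Pc = R·M0+t = (-0.02207, +0.18970, +0.55601); u = 717.0·(-0.02207)/0.55601 + 314.1 = 285.6424, v = 584.1·(+0.18970)/0.55601 + 225.0 = 424.2814
M1: Pc = R·M1+t = (+0.18515, +0.11797, +0.63477); u = 717.0·(+0.18515)/0.63477 + 314.1 = 523.2364, v = 584.1·(+0.11797)/0.63477 + 225.0 = 333.5499
M2: Pc = R·M2+t = (+0.16647, -0.07610, +0.50719); u = 717.0·(+0.16647)/0.50719 + 314.1 = 549.4324, v = 584.1·(-0.07610)/0.50719 + 225.0 = 137.3613
M3: Pc = R·M3+t = (-0.04075, -0.00437, +0.42843); u = 717.0·(-0.04075)/0.42843 + 314.1 = 245.8981, v = 584.1·(-0.00437)/0.42843 + 225.0 = 219.0459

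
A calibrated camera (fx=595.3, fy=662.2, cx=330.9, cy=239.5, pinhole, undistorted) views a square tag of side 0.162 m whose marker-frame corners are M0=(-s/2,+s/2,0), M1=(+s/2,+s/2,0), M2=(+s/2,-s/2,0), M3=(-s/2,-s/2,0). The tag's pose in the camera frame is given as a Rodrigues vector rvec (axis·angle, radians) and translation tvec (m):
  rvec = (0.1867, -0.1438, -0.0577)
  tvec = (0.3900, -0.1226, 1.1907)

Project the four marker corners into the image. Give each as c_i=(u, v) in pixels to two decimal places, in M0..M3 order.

Intrinsics K: fx=595.3, fy=662.2, cx=330.9, cy=239.5
Marker side s = 0.162 m; corners in marker frame (Z=0):
  M0 = (-0.0810, +0.0810, 0)
  M1 = (+0.0810, +0.0810, 0)
  M2 = (+0.0810, -0.0810, 0)
  M3 = (-0.0810, -0.0810, 0)
rvec = (0.1867, -0.1438, -0.0577), |rvec| = θ = 0.24262 rad = 13.901°
Rodrigues: sinθ=0.24025, 1−cosθ=0.02929; R = I + sinθ·[k]× + (1−cosθ)·[k]×²:
    [+0.98805 +0.04378 -0.14775]
    [-0.07049 +0.98100 -0.18075]
    [+0.13703 +0.18900 +0.97237]
t = (0.3900, -0.1226, 1.1907) m
M0: Pc = R·M0+t = (+0.31351, -0.03743, +1.19491); u = 595.3·(+0.31351)/1.19491 + 330.9 = 487.0914, v = 662.2·(-0.03743)/1.19491 + 239.5 = 218.7574
M1: Pc = R·M1+t = (+0.47358, -0.04885, +1.21711); u = 595.3·(+0.47358)/1.21711 + 330.9 = 562.5319, v = 662.2·(-0.04885)/1.21711 + 239.5 = 212.9224
M2: Pc = R·M2+t = (+0.46649, -0.20777, +1.18649); u = 595.3·(+0.46649)/1.18649 + 330.9 = 564.9511, v = 662.2·(-0.20777)/1.18649 + 239.5 = 123.5396
M3: Pc = R·M3+t = (+0.30642, -0.19635, +1.16429); u = 595.3·(+0.30642)/1.16429 + 330.9 = 487.5728, v = 662.2·(-0.19635)/1.16429 + 239.5 = 127.8238

c0=(487.09, 218.76) c1=(562.53, 212.92) c2=(564.95, 123.54) c3=(487.57, 127.82)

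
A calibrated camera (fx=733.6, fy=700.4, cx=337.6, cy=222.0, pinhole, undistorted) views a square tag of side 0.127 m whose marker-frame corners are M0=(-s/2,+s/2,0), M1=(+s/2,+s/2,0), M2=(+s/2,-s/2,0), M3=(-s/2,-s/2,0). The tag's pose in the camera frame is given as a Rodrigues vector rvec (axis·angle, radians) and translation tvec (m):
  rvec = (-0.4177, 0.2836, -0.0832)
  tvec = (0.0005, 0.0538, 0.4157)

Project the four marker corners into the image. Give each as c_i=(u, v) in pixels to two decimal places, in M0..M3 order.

c0=(231.09, 429.84) c1=(460.70, 415.05) c2=(440.85, 200.94) c3=(238.83, 229.14)

Intrinsics K: fx=733.6, fy=700.4, cx=337.6, cy=222.0
Marker side s = 0.127 m; corners in marker frame (Z=0):
  M0 = (-0.0635, +0.0635, 0)
  M1 = (+0.0635, +0.0635, 0)
  M2 = (+0.0635, -0.0635, 0)
  M3 = (-0.0635, -0.0635, 0)
rvec = (-0.4177, 0.2836, -0.0832), |rvec| = θ = 0.51169 rad = 29.318°
Rodrigues: sinθ=0.48965, 1−cosθ=0.12808; R = I + sinθ·[k]× + (1−cosθ)·[k]×²:
    [+0.95727 +0.02167 +0.28839]
    [-0.13757 +0.91126 +0.38817]
    [-0.25438 -0.41125 +0.87531]
t = (0.0005, 0.0538, 0.4157) m
M0: Pc = R·M0+t = (-0.05891, +0.12040, +0.40574); u = 733.6·(-0.05891)/0.40574 + 337.6 = 231.0860, v = 700.4·(+0.12040)/0.40574 + 222.0 = 429.8396
M1: Pc = R·M1+t = (+0.06266, +0.10293, +0.37343); u = 733.6·(+0.06266)/0.37343 + 337.6 = 460.6993, v = 700.4·(+0.10293)/0.37343 + 222.0 = 415.0527
M2: Pc = R·M2+t = (+0.05991, -0.01280, +0.42566); u = 733.6·(+0.05991)/0.42566 + 337.6 = 440.8523, v = 700.4·(-0.01280)/0.42566 + 222.0 = 200.9373
M3: Pc = R·M3+t = (-0.06166, +0.00467, +0.45797); u = 733.6·(-0.06166)/0.45797 + 337.6 = 238.8254, v = 700.4·(+0.00467)/0.45797 + 222.0 = 229.1423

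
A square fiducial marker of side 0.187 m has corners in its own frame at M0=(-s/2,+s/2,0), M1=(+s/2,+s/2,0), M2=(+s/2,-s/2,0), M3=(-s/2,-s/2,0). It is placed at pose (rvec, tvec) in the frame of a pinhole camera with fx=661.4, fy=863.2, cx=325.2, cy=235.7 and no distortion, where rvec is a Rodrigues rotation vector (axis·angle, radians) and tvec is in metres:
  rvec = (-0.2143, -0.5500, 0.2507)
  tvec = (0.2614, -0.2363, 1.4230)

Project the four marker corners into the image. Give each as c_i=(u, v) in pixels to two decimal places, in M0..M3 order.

Intrinsics K: fx=661.4, fy=863.2, cx=325.2, cy=235.7
Marker side s = 0.187 m; corners in marker frame (Z=0):
  M0 = (-0.0935, +0.0935, 0)
  M1 = (+0.0935, +0.0935, 0)
  M2 = (+0.0935, -0.0935, 0)
  M3 = (-0.0935, -0.0935, 0)
rvec = (-0.2143, -0.5500, 0.2507), |rvec| = θ = 0.64131 rad = 36.744°
Rodrigues: sinθ=0.59824, 1−cosθ=0.19869; R = I + sinθ·[k]× + (1−cosθ)·[k]×²:
    [+0.82350 -0.17693 -0.53902]
    [+0.29081 +0.94745 +0.13330]
    [+0.48711 -0.26652 +0.83168]
t = (0.2614, -0.2363, 1.4230) m
M0: Pc = R·M0+t = (+0.16786, -0.17490, +1.35254); u = 661.4·(+0.16786)/1.35254 + 325.2 = 407.2849, v = 863.2·(-0.17490)/1.35254 + 235.7 = 124.0749
M1: Pc = R·M1+t = (+0.32185, -0.12052, +1.44363); u = 661.4·(+0.32185)/1.44363 + 325.2 = 472.6584, v = 863.2·(-0.12052)/1.44363 + 235.7 = 163.6346
M2: Pc = R·M2+t = (+0.35494, -0.29770, +1.49346); u = 661.4·(+0.35494)/1.49346 + 325.2 = 482.3896, v = 863.2·(-0.29770)/1.49346 + 235.7 = 63.6360
M3: Pc = R·M3+t = (+0.20095, -0.35208, +1.40237); u = 661.4·(+0.20095)/1.40237 + 325.2 = 419.9715, v = 863.2·(-0.35208)/1.40237 + 235.7 = 18.9870

c0=(407.28, 124.07) c1=(472.66, 163.63) c2=(482.39, 63.64) c3=(419.97, 18.99)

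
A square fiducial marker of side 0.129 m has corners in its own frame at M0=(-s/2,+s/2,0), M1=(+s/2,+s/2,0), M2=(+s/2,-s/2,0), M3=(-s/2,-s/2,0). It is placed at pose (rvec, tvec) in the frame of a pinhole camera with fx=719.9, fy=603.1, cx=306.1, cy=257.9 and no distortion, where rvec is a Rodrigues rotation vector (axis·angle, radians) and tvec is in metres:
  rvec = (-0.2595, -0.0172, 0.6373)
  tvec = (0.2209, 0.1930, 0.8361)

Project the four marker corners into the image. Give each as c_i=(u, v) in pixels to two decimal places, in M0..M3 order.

c0=(420.67, 407.68) c1=(513.37, 465.46) c2=(569.85, 386.84) c3=(480.02, 331.95)

Intrinsics K: fx=719.9, fy=603.1, cx=306.1, cy=257.9
Marker side s = 0.129 m; corners in marker frame (Z=0):
  M0 = (-0.0645, +0.0645, 0)
  M1 = (+0.0645, +0.0645, 0)
  M2 = (+0.0645, -0.0645, 0)
  M3 = (-0.0645, -0.0645, 0)
rvec = (-0.2595, -0.0172, 0.6373), |rvec| = θ = 0.68832 rad = 39.438°
Rodrigues: sinθ=0.63524, 1−cosθ=0.22769; R = I + sinθ·[k]× + (1−cosθ)·[k]×²:
    [+0.80467 -0.58601 -0.09535]
    [+0.59030 +0.77246 +0.23422]
    [-0.06360 -0.24476 +0.96750]
t = (0.2209, 0.1930, 0.8361) m
M0: Pc = R·M0+t = (+0.13120, +0.20475, +0.82442); u = 719.9·(+0.13120)/0.82442 + 306.1 = 420.6678, v = 603.1·(+0.20475)/0.82442 + 257.9 = 407.6839
M1: Pc = R·M1+t = (+0.23500, +0.28090, +0.81621); u = 719.9·(+0.23500)/0.81621 + 306.1 = 513.3740, v = 603.1·(+0.28090)/0.81621 + 257.9 = 465.4559
M2: Pc = R·M2+t = (+0.31060, +0.18125, +0.84778); u = 719.9·(+0.31060)/0.84778 + 306.1 = 569.8467, v = 603.1·(+0.18125)/0.84778 + 257.9 = 386.8390
M3: Pc = R·M3+t = (+0.20680, +0.10510, +0.85599); u = 719.9·(+0.20680)/0.85599 + 306.1 = 480.0187, v = 603.1·(+0.10510)/0.85599 + 257.9 = 331.9514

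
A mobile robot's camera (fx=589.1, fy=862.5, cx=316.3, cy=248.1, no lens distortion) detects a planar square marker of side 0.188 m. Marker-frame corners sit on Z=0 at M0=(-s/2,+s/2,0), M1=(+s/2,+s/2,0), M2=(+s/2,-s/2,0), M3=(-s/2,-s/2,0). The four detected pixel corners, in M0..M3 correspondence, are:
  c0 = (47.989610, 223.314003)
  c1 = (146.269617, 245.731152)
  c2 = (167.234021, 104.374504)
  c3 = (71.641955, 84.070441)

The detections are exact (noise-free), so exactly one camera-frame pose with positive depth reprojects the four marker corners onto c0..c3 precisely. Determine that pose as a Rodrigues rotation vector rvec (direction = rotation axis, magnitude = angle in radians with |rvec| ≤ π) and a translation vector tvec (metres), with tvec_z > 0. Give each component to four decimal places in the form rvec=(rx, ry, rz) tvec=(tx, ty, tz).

Intrinsics K: fx=589.1, fy=862.5, cx=316.3, cy=248.1
Marker side s = 0.188 m; corners in marker frame (Z=0):
  M0 = (-0.0940, +0.0940, 0)
  M1 = (+0.0940, +0.0940, 0)
  M2 = (+0.0940, -0.0940, 0)
  M3 = (-0.0940, -0.0940, 0)
Detected image corners:
  c0 = (47.989610, 223.314003) px
  c1 = (146.269617, 245.731152) px
  c2 = (167.234021, 104.374504) px
  c3 = (71.641955, 84.070441) px
Planar DLT: solve 8×8 A·h = b for H (H[2,2]=1):
  H  [+509.47755 -136.05845 +108.19810]
  H  [+104.37920 +719.89644 +163.25947]
  H  [-0.05570 -0.16031 +1.00000]
B = K⁻¹H; ‖b₁‖=0.906896, ‖b₂‖=0.906896; λ = 2/(‖b₁‖+‖b₂‖) = 1.102662, sign → tz>0 ⇒ λ=+1.102662
r₁ = λ·B[:,0] = (+0.98661,+0.15111,-0.06142); r₂ = λ·B[:,1] = (-0.15976,+0.97120,-0.17677)
r₃ = r₁×r₂ = (+0.03294,+0.18422,+0.98233); SVD([r₁ r₂ r₃]) → R = UVᵀ:
  R  [+0.98661 -0.15976 +0.03294]
  R  [+0.15111 +0.97120 +0.18422]
  R  [-0.06142 -0.17677 +0.98233]
t = (-0.38952, -0.10846, +1.10266) m
tr R = 2.940139; θ = arccos((tr R − 1)/2) = 0.245279 rad = 14.053°
axis k = ((R−Rᵀ)₃₂, (R−Rᵀ)₁₃, (R−Rᵀ)₂₁) / (2 sinθ) = (-0.743309, +0.194307, +0.640107)
rvec = θ·k = (-0.182318, +0.047659, +0.157004)

rvec=(-0.1823, 0.0477, 0.1570) tvec=(-0.3895, -0.1085, 1.1027)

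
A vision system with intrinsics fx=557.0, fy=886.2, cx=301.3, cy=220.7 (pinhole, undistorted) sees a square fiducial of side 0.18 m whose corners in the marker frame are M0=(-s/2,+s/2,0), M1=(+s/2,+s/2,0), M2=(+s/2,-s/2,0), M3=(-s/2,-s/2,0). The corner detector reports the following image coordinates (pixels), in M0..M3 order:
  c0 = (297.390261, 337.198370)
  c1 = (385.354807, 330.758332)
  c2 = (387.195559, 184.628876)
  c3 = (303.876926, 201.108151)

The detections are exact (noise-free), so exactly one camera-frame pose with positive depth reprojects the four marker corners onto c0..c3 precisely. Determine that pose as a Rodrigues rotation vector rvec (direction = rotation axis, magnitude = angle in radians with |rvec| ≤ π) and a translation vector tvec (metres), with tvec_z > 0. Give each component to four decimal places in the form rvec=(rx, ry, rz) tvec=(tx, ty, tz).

Intrinsics K: fx=557.0, fy=886.2, cx=301.3, cy=220.7
Marker side s = 0.18 m; corners in marker frame (Z=0):
  M0 = (-0.0900, +0.0900, 0)
  M1 = (+0.0900, +0.0900, 0)
  M2 = (+0.0900, -0.0900, 0)
  M3 = (-0.0900, -0.0900, 0)
Detected image corners:
  c0 = (297.390261, 337.198370) px
  c1 = (385.354807, 330.758332) px
  c2 = (387.195559, 184.628876) px
  c3 = (303.876926, 201.108151) px
Planar DLT: solve 8×8 A·h = b for H (H[2,2]=1):
  H  [+330.68514 -134.16764 +341.89072]
  H  [-175.47611 +698.09874 +261.59690]
  H  [-0.42139 -0.32187 +1.00000]
B = K⁻¹H; ‖b₁‖=0.928068, ‖b₂‖=0.928068; λ = 2/(‖b₁‖+‖b₂‖) = 1.077508, sign → tz>0 ⇒ λ=+1.077508
r₁ = λ·B[:,0] = (+0.88532,-0.10028,-0.45405); r₂ = λ·B[:,1] = (-0.07194,+0.93517,-0.34681)
r₃ = r₁×r₂ = (+0.45939,+0.33970,+0.82071); SVD([r₁ r₂ r₃]) → R = UVᵀ:
  R  [+0.88532 -0.07194 +0.45939]
  R  [-0.10028 +0.93517 +0.33970]
  R  [-0.45405 -0.34681 +0.82071]
t = (+0.07852, +0.04973, +1.07751) m
tr R = 2.641193; θ = arccos((tr R − 1)/2) = 0.608342 rad = 34.855°
axis k = ((R−Rᵀ)₃₂, (R−Rᵀ)₁₃, (R−Rᵀ)₂₁) / (2 sinθ) = (-0.600620, +0.799150, -0.024792)
rvec = θ·k = (-0.365383, +0.486157, -0.015082)

rvec=(-0.3654, 0.4862, -0.0151) tvec=(0.0785, 0.0497, 1.0775)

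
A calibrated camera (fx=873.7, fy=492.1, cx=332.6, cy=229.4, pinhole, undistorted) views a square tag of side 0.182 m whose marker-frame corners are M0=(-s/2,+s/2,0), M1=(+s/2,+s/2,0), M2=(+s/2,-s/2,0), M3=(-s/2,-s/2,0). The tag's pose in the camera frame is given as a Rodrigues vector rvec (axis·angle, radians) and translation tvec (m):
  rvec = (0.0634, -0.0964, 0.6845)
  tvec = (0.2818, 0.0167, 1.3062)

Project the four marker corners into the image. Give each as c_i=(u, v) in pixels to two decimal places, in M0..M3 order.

Intrinsics K: fx=873.7, fy=492.1, cx=332.6, cy=229.4
Marker side s = 0.182 m; corners in marker frame (Z=0):
  M0 = (-0.0910, +0.0910, 0)
  M1 = (+0.0910, +0.0910, 0)
  M2 = (+0.0910, -0.0910, 0)
  M3 = (-0.0910, -0.0910, 0)
rvec = (0.0634, -0.0964, 0.6845), |rvec| = θ = 0.69416 rad = 39.772°
Rodrigues: sinθ=0.63974, 1−cosθ=0.23141; R = I + sinθ·[k]× + (1−cosθ)·[k]×²:
    [+0.77052 -0.63377 -0.06800]
    [+0.62790 +0.77306 -0.09012]
    [+0.10968 +0.02674 +0.99361]
t = (0.2818, 0.0167, 1.3062) m
M0: Pc = R·M0+t = (+0.15401, +0.02991, +1.29865); u = 873.7·(+0.15401)/1.29865 + 332.6 = 436.2133, v = 492.1·(+0.02991)/1.29865 + 229.4 = 240.7335
M1: Pc = R·M1+t = (+0.29424, +0.14419, +1.31861); u = 873.7·(+0.29424)/1.31861 + 332.6 = 527.5632, v = 492.1·(+0.14419)/1.31861 + 229.4 = 283.2099
M2: Pc = R·M2+t = (+0.40959, +0.00349, +1.31375); u = 873.7·(+0.40959)/1.31375 + 332.6 = 604.9960, v = 492.1·(+0.00349)/1.31375 + 229.4 = 230.7076
M3: Pc = R·M3+t = (+0.26936, -0.11079, +1.29379); u = 873.7·(+0.26936)/1.29379 + 332.6 = 514.4973, v = 492.1·(-0.11079)/1.29379 + 229.4 = 187.2613

c0=(436.21, 240.73) c1=(527.56, 283.21) c2=(605.00, 230.71) c3=(514.50, 187.26)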